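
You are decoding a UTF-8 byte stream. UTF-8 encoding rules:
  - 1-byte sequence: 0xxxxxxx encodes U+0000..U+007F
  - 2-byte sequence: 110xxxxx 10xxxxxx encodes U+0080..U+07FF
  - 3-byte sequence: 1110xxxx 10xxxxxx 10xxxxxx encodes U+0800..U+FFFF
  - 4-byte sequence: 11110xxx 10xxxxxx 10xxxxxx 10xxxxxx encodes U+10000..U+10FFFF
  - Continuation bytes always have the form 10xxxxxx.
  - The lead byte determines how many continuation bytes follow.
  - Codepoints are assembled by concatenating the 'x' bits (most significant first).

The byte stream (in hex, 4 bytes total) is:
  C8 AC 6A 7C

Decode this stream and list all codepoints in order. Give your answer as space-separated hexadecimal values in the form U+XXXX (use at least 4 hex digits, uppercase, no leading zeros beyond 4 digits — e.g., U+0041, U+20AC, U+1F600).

Byte[0]=C8: 2-byte lead, need 1 cont bytes. acc=0x8
Byte[1]=AC: continuation. acc=(acc<<6)|0x2C=0x22C
Completed: cp=U+022C (starts at byte 0)
Byte[2]=6A: 1-byte ASCII. cp=U+006A
Byte[3]=7C: 1-byte ASCII. cp=U+007C

Answer: U+022C U+006A U+007C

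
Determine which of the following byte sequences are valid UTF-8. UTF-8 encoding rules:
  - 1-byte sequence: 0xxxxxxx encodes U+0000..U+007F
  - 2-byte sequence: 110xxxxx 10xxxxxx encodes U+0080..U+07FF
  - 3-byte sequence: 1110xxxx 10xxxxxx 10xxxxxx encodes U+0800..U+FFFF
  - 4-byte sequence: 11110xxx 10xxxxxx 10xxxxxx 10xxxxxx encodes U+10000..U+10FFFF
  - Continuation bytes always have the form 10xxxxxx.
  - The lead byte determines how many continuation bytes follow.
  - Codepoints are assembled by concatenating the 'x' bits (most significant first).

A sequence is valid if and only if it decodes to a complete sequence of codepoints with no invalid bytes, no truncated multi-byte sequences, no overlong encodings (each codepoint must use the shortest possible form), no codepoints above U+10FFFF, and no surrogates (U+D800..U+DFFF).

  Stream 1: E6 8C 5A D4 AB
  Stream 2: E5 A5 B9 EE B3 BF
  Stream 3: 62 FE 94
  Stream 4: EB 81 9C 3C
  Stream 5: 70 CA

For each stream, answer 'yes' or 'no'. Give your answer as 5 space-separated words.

Answer: no yes no yes no

Derivation:
Stream 1: error at byte offset 2. INVALID
Stream 2: decodes cleanly. VALID
Stream 3: error at byte offset 1. INVALID
Stream 4: decodes cleanly. VALID
Stream 5: error at byte offset 2. INVALID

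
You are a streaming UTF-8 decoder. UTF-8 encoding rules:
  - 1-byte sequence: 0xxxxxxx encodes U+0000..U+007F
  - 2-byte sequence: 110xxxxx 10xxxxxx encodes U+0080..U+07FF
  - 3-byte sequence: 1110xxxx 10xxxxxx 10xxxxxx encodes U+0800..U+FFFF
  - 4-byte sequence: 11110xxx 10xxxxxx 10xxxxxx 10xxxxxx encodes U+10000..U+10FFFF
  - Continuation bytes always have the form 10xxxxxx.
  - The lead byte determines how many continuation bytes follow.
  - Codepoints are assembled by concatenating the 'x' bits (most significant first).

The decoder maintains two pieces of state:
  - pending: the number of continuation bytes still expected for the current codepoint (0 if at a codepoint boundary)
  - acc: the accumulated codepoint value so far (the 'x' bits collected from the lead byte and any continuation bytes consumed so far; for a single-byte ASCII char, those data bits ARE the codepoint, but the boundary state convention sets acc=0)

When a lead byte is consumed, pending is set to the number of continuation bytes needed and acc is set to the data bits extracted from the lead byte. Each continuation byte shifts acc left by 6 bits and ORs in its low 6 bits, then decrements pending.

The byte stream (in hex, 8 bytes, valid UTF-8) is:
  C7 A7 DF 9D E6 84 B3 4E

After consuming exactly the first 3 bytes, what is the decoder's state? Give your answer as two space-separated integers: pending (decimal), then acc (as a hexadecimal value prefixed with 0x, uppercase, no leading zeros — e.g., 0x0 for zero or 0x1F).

Byte[0]=C7: 2-byte lead. pending=1, acc=0x7
Byte[1]=A7: continuation. acc=(acc<<6)|0x27=0x1E7, pending=0
Byte[2]=DF: 2-byte lead. pending=1, acc=0x1F

Answer: 1 0x1F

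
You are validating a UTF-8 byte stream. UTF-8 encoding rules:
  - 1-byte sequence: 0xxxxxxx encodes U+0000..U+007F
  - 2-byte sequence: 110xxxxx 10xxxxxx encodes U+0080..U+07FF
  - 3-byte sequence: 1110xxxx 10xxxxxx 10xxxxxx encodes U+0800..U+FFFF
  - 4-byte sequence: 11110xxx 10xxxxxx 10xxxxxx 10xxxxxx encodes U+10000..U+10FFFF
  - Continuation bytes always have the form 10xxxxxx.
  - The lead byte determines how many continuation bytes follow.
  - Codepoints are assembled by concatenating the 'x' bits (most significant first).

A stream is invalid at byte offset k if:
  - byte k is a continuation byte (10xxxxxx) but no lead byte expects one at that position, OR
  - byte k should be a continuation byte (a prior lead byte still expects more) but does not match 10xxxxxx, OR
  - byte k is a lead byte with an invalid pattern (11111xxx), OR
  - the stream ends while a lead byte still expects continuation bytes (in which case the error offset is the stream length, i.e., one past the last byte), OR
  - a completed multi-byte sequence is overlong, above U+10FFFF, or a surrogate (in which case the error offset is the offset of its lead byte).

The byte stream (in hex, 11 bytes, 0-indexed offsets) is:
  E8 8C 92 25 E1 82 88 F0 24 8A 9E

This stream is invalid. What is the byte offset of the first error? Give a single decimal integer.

Byte[0]=E8: 3-byte lead, need 2 cont bytes. acc=0x8
Byte[1]=8C: continuation. acc=(acc<<6)|0x0C=0x20C
Byte[2]=92: continuation. acc=(acc<<6)|0x12=0x8312
Completed: cp=U+8312 (starts at byte 0)
Byte[3]=25: 1-byte ASCII. cp=U+0025
Byte[4]=E1: 3-byte lead, need 2 cont bytes. acc=0x1
Byte[5]=82: continuation. acc=(acc<<6)|0x02=0x42
Byte[6]=88: continuation. acc=(acc<<6)|0x08=0x1088
Completed: cp=U+1088 (starts at byte 4)
Byte[7]=F0: 4-byte lead, need 3 cont bytes. acc=0x0
Byte[8]=24: expected 10xxxxxx continuation. INVALID

Answer: 8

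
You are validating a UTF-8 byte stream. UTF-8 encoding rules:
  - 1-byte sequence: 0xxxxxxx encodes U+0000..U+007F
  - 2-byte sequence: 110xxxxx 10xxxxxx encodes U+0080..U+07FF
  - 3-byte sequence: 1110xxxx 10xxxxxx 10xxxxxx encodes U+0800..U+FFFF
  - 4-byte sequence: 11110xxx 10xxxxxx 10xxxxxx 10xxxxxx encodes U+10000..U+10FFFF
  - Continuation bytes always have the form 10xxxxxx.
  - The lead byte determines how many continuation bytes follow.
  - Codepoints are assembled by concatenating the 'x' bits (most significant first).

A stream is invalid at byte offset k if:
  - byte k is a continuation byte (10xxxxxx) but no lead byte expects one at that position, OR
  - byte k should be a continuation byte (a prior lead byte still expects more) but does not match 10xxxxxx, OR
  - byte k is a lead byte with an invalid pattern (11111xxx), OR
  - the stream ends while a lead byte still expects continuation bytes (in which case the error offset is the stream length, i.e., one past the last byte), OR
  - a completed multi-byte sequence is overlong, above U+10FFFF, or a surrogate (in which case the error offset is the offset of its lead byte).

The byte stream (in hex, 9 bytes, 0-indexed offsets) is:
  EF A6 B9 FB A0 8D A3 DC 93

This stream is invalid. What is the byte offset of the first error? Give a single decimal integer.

Answer: 3

Derivation:
Byte[0]=EF: 3-byte lead, need 2 cont bytes. acc=0xF
Byte[1]=A6: continuation. acc=(acc<<6)|0x26=0x3E6
Byte[2]=B9: continuation. acc=(acc<<6)|0x39=0xF9B9
Completed: cp=U+F9B9 (starts at byte 0)
Byte[3]=FB: INVALID lead byte (not 0xxx/110x/1110/11110)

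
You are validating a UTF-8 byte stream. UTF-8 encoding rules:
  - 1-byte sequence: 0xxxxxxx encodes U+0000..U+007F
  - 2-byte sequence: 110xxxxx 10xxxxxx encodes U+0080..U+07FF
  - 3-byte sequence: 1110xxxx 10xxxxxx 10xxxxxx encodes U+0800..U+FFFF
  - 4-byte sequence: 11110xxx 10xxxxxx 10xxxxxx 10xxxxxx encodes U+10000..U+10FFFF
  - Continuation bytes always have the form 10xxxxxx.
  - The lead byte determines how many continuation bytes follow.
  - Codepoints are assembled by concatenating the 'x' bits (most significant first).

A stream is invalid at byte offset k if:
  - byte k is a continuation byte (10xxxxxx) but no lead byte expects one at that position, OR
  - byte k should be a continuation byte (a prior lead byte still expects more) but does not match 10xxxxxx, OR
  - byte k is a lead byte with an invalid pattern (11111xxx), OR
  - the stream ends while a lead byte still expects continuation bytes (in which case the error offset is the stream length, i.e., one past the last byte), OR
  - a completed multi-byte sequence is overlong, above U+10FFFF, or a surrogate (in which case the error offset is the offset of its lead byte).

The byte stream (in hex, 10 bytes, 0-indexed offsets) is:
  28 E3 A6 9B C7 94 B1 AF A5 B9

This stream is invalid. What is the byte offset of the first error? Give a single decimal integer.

Byte[0]=28: 1-byte ASCII. cp=U+0028
Byte[1]=E3: 3-byte lead, need 2 cont bytes. acc=0x3
Byte[2]=A6: continuation. acc=(acc<<6)|0x26=0xE6
Byte[3]=9B: continuation. acc=(acc<<6)|0x1B=0x399B
Completed: cp=U+399B (starts at byte 1)
Byte[4]=C7: 2-byte lead, need 1 cont bytes. acc=0x7
Byte[5]=94: continuation. acc=(acc<<6)|0x14=0x1D4
Completed: cp=U+01D4 (starts at byte 4)
Byte[6]=B1: INVALID lead byte (not 0xxx/110x/1110/11110)

Answer: 6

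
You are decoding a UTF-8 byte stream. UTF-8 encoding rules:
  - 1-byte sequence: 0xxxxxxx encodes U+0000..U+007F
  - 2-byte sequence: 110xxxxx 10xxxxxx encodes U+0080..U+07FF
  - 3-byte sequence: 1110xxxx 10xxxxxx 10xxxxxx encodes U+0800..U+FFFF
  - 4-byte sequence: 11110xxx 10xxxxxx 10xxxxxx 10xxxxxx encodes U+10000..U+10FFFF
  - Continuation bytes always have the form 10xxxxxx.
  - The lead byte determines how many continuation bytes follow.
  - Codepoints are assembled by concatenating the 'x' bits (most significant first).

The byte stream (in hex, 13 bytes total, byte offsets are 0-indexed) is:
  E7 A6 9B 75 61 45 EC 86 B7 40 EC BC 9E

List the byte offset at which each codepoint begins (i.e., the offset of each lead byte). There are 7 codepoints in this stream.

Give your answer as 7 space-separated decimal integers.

Answer: 0 3 4 5 6 9 10

Derivation:
Byte[0]=E7: 3-byte lead, need 2 cont bytes. acc=0x7
Byte[1]=A6: continuation. acc=(acc<<6)|0x26=0x1E6
Byte[2]=9B: continuation. acc=(acc<<6)|0x1B=0x799B
Completed: cp=U+799B (starts at byte 0)
Byte[3]=75: 1-byte ASCII. cp=U+0075
Byte[4]=61: 1-byte ASCII. cp=U+0061
Byte[5]=45: 1-byte ASCII. cp=U+0045
Byte[6]=EC: 3-byte lead, need 2 cont bytes. acc=0xC
Byte[7]=86: continuation. acc=(acc<<6)|0x06=0x306
Byte[8]=B7: continuation. acc=(acc<<6)|0x37=0xC1B7
Completed: cp=U+C1B7 (starts at byte 6)
Byte[9]=40: 1-byte ASCII. cp=U+0040
Byte[10]=EC: 3-byte lead, need 2 cont bytes. acc=0xC
Byte[11]=BC: continuation. acc=(acc<<6)|0x3C=0x33C
Byte[12]=9E: continuation. acc=(acc<<6)|0x1E=0xCF1E
Completed: cp=U+CF1E (starts at byte 10)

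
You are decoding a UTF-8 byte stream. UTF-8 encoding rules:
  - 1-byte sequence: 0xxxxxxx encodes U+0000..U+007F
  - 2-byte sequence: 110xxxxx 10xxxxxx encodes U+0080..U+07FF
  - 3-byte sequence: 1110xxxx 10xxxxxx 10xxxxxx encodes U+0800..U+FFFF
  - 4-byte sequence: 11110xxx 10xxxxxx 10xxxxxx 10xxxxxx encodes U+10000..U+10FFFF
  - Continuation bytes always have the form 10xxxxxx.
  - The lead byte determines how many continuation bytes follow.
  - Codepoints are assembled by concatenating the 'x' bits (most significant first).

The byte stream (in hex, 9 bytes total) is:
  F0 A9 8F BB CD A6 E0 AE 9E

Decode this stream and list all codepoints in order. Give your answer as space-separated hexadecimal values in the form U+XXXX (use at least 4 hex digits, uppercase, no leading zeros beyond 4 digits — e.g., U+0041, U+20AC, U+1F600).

Answer: U+293FB U+0366 U+0B9E

Derivation:
Byte[0]=F0: 4-byte lead, need 3 cont bytes. acc=0x0
Byte[1]=A9: continuation. acc=(acc<<6)|0x29=0x29
Byte[2]=8F: continuation. acc=(acc<<6)|0x0F=0xA4F
Byte[3]=BB: continuation. acc=(acc<<6)|0x3B=0x293FB
Completed: cp=U+293FB (starts at byte 0)
Byte[4]=CD: 2-byte lead, need 1 cont bytes. acc=0xD
Byte[5]=A6: continuation. acc=(acc<<6)|0x26=0x366
Completed: cp=U+0366 (starts at byte 4)
Byte[6]=E0: 3-byte lead, need 2 cont bytes. acc=0x0
Byte[7]=AE: continuation. acc=(acc<<6)|0x2E=0x2E
Byte[8]=9E: continuation. acc=(acc<<6)|0x1E=0xB9E
Completed: cp=U+0B9E (starts at byte 6)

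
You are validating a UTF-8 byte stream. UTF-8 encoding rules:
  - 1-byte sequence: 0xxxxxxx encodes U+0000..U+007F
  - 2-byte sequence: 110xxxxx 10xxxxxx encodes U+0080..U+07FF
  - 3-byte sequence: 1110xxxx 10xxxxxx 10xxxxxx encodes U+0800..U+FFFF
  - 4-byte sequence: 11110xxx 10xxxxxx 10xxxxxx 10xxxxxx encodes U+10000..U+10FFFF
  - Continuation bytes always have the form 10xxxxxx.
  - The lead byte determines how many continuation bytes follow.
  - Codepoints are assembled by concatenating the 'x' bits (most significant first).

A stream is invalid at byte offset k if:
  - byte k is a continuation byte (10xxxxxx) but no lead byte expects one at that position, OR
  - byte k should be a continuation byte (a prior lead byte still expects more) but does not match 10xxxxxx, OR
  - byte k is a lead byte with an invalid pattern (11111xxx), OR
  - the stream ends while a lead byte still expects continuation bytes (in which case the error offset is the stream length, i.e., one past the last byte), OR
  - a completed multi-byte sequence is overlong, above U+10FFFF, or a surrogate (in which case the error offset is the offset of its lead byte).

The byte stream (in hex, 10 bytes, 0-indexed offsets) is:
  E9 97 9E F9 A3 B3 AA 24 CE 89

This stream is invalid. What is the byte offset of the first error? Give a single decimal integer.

Byte[0]=E9: 3-byte lead, need 2 cont bytes. acc=0x9
Byte[1]=97: continuation. acc=(acc<<6)|0x17=0x257
Byte[2]=9E: continuation. acc=(acc<<6)|0x1E=0x95DE
Completed: cp=U+95DE (starts at byte 0)
Byte[3]=F9: INVALID lead byte (not 0xxx/110x/1110/11110)

Answer: 3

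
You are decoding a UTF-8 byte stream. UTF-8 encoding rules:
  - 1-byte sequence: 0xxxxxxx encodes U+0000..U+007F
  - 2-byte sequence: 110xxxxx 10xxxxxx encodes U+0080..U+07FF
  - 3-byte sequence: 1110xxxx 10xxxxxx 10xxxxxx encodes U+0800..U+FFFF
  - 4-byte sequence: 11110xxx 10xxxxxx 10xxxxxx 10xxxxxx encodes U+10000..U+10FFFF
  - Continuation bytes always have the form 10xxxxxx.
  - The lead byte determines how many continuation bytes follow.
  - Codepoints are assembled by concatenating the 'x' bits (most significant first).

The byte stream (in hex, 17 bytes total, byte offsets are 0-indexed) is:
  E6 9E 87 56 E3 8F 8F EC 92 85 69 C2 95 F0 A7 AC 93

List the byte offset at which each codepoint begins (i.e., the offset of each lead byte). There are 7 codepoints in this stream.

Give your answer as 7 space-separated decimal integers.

Byte[0]=E6: 3-byte lead, need 2 cont bytes. acc=0x6
Byte[1]=9E: continuation. acc=(acc<<6)|0x1E=0x19E
Byte[2]=87: continuation. acc=(acc<<6)|0x07=0x6787
Completed: cp=U+6787 (starts at byte 0)
Byte[3]=56: 1-byte ASCII. cp=U+0056
Byte[4]=E3: 3-byte lead, need 2 cont bytes. acc=0x3
Byte[5]=8F: continuation. acc=(acc<<6)|0x0F=0xCF
Byte[6]=8F: continuation. acc=(acc<<6)|0x0F=0x33CF
Completed: cp=U+33CF (starts at byte 4)
Byte[7]=EC: 3-byte lead, need 2 cont bytes. acc=0xC
Byte[8]=92: continuation. acc=(acc<<6)|0x12=0x312
Byte[9]=85: continuation. acc=(acc<<6)|0x05=0xC485
Completed: cp=U+C485 (starts at byte 7)
Byte[10]=69: 1-byte ASCII. cp=U+0069
Byte[11]=C2: 2-byte lead, need 1 cont bytes. acc=0x2
Byte[12]=95: continuation. acc=(acc<<6)|0x15=0x95
Completed: cp=U+0095 (starts at byte 11)
Byte[13]=F0: 4-byte lead, need 3 cont bytes. acc=0x0
Byte[14]=A7: continuation. acc=(acc<<6)|0x27=0x27
Byte[15]=AC: continuation. acc=(acc<<6)|0x2C=0x9EC
Byte[16]=93: continuation. acc=(acc<<6)|0x13=0x27B13
Completed: cp=U+27B13 (starts at byte 13)

Answer: 0 3 4 7 10 11 13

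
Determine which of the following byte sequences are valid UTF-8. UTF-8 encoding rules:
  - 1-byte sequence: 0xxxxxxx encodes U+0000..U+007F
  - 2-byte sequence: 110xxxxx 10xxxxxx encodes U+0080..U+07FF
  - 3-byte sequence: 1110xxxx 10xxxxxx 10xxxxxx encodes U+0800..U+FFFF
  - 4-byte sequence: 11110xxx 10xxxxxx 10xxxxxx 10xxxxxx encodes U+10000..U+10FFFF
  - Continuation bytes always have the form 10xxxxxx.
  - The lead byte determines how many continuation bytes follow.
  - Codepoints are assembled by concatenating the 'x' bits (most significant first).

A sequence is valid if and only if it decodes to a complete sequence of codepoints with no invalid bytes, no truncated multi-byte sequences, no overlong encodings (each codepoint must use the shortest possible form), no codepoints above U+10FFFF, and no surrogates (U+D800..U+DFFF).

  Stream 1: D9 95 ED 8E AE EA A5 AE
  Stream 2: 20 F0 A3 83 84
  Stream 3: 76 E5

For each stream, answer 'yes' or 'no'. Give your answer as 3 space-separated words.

Stream 1: decodes cleanly. VALID
Stream 2: decodes cleanly. VALID
Stream 3: error at byte offset 2. INVALID

Answer: yes yes no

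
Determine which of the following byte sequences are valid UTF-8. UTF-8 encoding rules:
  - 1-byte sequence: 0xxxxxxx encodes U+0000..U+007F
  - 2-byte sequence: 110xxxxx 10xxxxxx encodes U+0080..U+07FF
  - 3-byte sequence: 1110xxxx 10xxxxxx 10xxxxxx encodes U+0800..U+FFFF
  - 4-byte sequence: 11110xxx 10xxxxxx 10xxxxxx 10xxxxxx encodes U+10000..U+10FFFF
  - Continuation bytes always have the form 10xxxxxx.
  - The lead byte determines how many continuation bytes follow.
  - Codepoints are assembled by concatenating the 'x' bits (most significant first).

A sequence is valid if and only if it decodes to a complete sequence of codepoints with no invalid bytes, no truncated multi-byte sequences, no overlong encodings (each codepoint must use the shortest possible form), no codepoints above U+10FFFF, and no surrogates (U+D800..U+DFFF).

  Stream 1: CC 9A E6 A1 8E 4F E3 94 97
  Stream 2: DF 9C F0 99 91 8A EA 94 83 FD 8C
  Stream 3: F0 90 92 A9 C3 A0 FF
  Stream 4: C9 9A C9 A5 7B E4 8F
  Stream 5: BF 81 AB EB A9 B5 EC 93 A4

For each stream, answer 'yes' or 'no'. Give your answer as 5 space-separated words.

Stream 1: decodes cleanly. VALID
Stream 2: error at byte offset 9. INVALID
Stream 3: error at byte offset 6. INVALID
Stream 4: error at byte offset 7. INVALID
Stream 5: error at byte offset 0. INVALID

Answer: yes no no no no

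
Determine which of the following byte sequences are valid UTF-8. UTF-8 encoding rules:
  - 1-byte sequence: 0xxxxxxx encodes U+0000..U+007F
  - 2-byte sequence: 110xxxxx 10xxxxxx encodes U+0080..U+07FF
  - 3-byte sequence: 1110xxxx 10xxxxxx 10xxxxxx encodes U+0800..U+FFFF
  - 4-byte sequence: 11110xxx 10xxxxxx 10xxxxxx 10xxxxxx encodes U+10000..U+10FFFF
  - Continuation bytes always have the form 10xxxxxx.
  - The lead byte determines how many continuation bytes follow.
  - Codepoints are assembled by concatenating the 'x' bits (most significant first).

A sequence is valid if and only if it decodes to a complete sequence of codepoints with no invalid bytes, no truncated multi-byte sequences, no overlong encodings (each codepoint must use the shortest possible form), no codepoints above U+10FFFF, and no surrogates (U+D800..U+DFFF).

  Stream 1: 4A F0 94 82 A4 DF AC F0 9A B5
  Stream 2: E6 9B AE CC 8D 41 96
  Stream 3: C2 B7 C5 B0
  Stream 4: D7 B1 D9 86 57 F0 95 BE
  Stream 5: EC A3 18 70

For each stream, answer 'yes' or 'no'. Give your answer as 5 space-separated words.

Stream 1: error at byte offset 10. INVALID
Stream 2: error at byte offset 6. INVALID
Stream 3: decodes cleanly. VALID
Stream 4: error at byte offset 8. INVALID
Stream 5: error at byte offset 2. INVALID

Answer: no no yes no no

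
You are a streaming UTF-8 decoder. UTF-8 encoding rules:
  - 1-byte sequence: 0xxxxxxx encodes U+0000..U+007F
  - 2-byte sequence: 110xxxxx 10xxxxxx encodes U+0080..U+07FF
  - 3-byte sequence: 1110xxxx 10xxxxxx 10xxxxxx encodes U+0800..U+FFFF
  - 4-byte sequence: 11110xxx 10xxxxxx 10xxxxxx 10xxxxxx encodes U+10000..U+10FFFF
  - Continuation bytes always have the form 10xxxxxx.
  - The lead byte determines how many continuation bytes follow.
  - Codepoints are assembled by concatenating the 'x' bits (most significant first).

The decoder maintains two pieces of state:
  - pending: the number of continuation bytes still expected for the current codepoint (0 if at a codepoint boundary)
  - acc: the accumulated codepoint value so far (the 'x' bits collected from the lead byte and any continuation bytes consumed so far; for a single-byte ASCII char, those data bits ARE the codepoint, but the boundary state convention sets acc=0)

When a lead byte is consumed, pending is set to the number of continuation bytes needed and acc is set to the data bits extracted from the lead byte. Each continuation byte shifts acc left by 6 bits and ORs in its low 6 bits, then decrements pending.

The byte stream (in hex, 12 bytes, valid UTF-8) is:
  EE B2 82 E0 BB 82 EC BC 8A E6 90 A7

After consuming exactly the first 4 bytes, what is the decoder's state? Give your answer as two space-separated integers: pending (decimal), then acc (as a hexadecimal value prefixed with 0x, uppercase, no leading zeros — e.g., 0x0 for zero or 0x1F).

Answer: 2 0x0

Derivation:
Byte[0]=EE: 3-byte lead. pending=2, acc=0xE
Byte[1]=B2: continuation. acc=(acc<<6)|0x32=0x3B2, pending=1
Byte[2]=82: continuation. acc=(acc<<6)|0x02=0xEC82, pending=0
Byte[3]=E0: 3-byte lead. pending=2, acc=0x0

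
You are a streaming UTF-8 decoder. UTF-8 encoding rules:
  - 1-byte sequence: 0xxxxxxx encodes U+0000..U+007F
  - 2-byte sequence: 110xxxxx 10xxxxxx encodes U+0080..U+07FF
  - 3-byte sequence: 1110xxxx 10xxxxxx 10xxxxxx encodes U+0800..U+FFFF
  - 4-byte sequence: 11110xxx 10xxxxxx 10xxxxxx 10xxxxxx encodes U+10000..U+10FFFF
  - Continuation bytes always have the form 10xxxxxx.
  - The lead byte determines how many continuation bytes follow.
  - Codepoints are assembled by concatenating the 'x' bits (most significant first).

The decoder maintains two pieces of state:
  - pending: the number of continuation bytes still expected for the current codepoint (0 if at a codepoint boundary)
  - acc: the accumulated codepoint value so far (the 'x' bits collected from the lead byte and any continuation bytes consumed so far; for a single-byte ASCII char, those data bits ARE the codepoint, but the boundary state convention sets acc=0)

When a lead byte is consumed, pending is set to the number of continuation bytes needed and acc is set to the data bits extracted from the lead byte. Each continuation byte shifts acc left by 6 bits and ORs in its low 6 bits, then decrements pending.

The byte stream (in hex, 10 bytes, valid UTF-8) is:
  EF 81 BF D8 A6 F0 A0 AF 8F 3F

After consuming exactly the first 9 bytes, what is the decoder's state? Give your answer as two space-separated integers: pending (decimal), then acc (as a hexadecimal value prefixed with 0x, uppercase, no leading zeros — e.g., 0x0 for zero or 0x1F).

Answer: 0 0x20BCF

Derivation:
Byte[0]=EF: 3-byte lead. pending=2, acc=0xF
Byte[1]=81: continuation. acc=(acc<<6)|0x01=0x3C1, pending=1
Byte[2]=BF: continuation. acc=(acc<<6)|0x3F=0xF07F, pending=0
Byte[3]=D8: 2-byte lead. pending=1, acc=0x18
Byte[4]=A6: continuation. acc=(acc<<6)|0x26=0x626, pending=0
Byte[5]=F0: 4-byte lead. pending=3, acc=0x0
Byte[6]=A0: continuation. acc=(acc<<6)|0x20=0x20, pending=2
Byte[7]=AF: continuation. acc=(acc<<6)|0x2F=0x82F, pending=1
Byte[8]=8F: continuation. acc=(acc<<6)|0x0F=0x20BCF, pending=0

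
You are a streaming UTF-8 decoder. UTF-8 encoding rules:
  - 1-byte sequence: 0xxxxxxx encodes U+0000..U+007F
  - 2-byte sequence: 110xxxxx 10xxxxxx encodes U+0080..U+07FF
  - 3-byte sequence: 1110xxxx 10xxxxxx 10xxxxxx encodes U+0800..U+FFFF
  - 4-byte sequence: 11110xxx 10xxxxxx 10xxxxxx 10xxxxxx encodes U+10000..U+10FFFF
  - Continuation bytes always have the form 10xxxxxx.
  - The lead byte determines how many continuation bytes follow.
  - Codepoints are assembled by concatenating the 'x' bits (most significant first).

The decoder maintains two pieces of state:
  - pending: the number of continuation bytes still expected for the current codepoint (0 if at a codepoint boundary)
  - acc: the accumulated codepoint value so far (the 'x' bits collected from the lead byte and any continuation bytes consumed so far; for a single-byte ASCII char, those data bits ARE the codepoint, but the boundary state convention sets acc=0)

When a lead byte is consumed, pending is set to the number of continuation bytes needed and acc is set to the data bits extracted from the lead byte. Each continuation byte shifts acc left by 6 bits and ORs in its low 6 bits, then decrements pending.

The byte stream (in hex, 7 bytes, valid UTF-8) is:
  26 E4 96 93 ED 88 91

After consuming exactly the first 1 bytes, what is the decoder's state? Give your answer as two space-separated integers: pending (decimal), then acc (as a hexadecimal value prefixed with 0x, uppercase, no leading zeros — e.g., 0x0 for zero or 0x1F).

Answer: 0 0x0

Derivation:
Byte[0]=26: 1-byte. pending=0, acc=0x0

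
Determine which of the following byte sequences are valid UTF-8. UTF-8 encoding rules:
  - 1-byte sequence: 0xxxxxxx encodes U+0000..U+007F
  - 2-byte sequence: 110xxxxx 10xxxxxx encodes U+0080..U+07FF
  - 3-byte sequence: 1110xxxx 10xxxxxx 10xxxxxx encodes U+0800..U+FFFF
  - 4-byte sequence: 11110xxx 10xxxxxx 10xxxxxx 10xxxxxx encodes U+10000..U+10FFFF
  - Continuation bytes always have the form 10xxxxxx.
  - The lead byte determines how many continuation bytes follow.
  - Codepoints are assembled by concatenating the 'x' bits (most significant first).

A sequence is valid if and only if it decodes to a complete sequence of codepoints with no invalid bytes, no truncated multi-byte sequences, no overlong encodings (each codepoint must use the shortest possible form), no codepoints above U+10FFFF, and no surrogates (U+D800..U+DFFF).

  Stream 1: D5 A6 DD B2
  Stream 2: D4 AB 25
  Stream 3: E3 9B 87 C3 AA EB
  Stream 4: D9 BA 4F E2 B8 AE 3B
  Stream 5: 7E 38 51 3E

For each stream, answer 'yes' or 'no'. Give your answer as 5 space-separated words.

Answer: yes yes no yes yes

Derivation:
Stream 1: decodes cleanly. VALID
Stream 2: decodes cleanly. VALID
Stream 3: error at byte offset 6. INVALID
Stream 4: decodes cleanly. VALID
Stream 5: decodes cleanly. VALID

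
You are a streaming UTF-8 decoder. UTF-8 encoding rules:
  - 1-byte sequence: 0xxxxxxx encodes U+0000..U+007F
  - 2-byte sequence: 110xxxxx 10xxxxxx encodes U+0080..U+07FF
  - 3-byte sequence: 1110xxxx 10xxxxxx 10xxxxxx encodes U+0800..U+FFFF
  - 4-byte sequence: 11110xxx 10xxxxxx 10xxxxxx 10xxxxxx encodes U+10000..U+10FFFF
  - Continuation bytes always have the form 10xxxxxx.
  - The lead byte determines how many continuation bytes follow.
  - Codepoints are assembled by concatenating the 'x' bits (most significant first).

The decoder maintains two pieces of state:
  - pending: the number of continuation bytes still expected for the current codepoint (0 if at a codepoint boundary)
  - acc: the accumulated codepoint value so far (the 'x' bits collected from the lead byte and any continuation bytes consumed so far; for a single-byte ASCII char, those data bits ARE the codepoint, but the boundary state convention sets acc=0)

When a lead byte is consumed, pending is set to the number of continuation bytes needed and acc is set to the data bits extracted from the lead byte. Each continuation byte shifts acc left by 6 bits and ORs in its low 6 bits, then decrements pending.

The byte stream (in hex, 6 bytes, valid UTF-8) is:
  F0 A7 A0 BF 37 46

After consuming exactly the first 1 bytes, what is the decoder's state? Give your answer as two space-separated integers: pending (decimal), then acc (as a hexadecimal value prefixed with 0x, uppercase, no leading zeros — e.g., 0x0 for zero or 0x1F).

Answer: 3 0x0

Derivation:
Byte[0]=F0: 4-byte lead. pending=3, acc=0x0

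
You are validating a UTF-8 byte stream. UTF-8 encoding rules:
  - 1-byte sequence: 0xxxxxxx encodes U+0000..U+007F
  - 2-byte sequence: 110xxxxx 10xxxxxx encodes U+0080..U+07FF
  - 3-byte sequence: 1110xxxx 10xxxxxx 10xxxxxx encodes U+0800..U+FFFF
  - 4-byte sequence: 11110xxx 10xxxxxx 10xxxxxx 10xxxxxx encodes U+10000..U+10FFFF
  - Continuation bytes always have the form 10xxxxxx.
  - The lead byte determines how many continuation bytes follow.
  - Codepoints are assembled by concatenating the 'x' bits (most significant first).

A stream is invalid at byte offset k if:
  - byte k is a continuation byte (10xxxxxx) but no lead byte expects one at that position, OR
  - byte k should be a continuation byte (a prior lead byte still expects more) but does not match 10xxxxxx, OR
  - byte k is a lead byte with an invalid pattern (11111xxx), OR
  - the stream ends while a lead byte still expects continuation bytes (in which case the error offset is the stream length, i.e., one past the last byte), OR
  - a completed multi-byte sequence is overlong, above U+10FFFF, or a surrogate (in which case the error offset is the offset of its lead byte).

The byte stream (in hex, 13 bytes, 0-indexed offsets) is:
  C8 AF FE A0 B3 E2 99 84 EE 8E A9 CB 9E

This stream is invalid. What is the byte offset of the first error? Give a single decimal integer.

Answer: 2

Derivation:
Byte[0]=C8: 2-byte lead, need 1 cont bytes. acc=0x8
Byte[1]=AF: continuation. acc=(acc<<6)|0x2F=0x22F
Completed: cp=U+022F (starts at byte 0)
Byte[2]=FE: INVALID lead byte (not 0xxx/110x/1110/11110)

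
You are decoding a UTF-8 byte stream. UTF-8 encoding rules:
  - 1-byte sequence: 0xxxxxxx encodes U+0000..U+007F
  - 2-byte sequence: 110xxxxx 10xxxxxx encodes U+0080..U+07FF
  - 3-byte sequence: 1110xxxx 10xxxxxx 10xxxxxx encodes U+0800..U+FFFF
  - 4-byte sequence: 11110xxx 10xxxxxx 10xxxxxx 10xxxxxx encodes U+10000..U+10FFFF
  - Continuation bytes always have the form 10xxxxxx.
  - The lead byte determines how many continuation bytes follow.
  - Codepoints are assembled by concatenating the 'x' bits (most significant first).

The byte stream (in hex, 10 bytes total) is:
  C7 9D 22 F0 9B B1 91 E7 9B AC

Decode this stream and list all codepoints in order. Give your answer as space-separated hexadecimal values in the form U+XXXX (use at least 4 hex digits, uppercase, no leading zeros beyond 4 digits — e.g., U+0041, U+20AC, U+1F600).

Byte[0]=C7: 2-byte lead, need 1 cont bytes. acc=0x7
Byte[1]=9D: continuation. acc=(acc<<6)|0x1D=0x1DD
Completed: cp=U+01DD (starts at byte 0)
Byte[2]=22: 1-byte ASCII. cp=U+0022
Byte[3]=F0: 4-byte lead, need 3 cont bytes. acc=0x0
Byte[4]=9B: continuation. acc=(acc<<6)|0x1B=0x1B
Byte[5]=B1: continuation. acc=(acc<<6)|0x31=0x6F1
Byte[6]=91: continuation. acc=(acc<<6)|0x11=0x1BC51
Completed: cp=U+1BC51 (starts at byte 3)
Byte[7]=E7: 3-byte lead, need 2 cont bytes. acc=0x7
Byte[8]=9B: continuation. acc=(acc<<6)|0x1B=0x1DB
Byte[9]=AC: continuation. acc=(acc<<6)|0x2C=0x76EC
Completed: cp=U+76EC (starts at byte 7)

Answer: U+01DD U+0022 U+1BC51 U+76EC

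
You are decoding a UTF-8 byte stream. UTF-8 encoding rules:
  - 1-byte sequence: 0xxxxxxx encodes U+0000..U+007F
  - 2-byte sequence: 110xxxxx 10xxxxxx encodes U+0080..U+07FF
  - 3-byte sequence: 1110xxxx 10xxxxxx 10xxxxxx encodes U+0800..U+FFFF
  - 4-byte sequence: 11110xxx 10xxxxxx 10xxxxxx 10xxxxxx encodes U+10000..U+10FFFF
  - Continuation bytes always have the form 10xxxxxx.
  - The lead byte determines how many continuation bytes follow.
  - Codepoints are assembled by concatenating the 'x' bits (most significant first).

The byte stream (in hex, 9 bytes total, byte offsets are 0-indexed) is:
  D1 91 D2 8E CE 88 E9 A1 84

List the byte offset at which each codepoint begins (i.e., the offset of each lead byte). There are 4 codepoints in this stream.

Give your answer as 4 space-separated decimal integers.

Byte[0]=D1: 2-byte lead, need 1 cont bytes. acc=0x11
Byte[1]=91: continuation. acc=(acc<<6)|0x11=0x451
Completed: cp=U+0451 (starts at byte 0)
Byte[2]=D2: 2-byte lead, need 1 cont bytes. acc=0x12
Byte[3]=8E: continuation. acc=(acc<<6)|0x0E=0x48E
Completed: cp=U+048E (starts at byte 2)
Byte[4]=CE: 2-byte lead, need 1 cont bytes. acc=0xE
Byte[5]=88: continuation. acc=(acc<<6)|0x08=0x388
Completed: cp=U+0388 (starts at byte 4)
Byte[6]=E9: 3-byte lead, need 2 cont bytes. acc=0x9
Byte[7]=A1: continuation. acc=(acc<<6)|0x21=0x261
Byte[8]=84: continuation. acc=(acc<<6)|0x04=0x9844
Completed: cp=U+9844 (starts at byte 6)

Answer: 0 2 4 6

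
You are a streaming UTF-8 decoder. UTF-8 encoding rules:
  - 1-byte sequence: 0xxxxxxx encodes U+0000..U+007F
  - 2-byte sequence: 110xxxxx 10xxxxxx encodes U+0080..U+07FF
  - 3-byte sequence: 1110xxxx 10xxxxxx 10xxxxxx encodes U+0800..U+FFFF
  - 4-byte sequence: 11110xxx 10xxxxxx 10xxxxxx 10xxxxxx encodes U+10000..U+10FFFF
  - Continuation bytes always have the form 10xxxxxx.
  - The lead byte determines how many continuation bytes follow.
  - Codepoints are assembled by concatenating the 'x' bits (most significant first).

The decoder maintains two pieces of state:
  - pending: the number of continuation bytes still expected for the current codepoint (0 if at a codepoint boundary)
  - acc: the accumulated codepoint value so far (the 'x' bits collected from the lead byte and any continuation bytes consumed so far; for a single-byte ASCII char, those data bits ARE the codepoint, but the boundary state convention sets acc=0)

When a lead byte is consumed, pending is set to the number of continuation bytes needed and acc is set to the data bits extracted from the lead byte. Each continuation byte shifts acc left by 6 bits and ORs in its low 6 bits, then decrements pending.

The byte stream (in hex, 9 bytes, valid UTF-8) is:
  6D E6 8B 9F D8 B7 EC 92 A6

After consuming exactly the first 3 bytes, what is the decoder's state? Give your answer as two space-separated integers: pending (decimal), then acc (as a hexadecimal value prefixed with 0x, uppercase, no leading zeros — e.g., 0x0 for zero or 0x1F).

Answer: 1 0x18B

Derivation:
Byte[0]=6D: 1-byte. pending=0, acc=0x0
Byte[1]=E6: 3-byte lead. pending=2, acc=0x6
Byte[2]=8B: continuation. acc=(acc<<6)|0x0B=0x18B, pending=1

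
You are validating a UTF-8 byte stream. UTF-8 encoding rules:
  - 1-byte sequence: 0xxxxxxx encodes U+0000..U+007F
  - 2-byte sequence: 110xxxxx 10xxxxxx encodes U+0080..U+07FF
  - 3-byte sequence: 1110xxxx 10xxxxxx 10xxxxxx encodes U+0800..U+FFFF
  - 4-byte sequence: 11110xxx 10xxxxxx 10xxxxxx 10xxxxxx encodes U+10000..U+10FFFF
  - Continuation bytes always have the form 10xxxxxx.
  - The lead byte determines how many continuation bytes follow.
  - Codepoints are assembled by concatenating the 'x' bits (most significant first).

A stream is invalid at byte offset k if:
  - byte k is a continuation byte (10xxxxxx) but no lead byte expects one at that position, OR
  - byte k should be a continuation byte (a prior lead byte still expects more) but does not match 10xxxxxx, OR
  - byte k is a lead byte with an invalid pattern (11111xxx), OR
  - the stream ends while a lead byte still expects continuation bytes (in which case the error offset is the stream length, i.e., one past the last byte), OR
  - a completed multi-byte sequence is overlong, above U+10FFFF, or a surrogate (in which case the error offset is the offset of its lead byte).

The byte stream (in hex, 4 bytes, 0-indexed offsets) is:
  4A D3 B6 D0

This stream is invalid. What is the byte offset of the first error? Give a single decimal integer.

Answer: 4

Derivation:
Byte[0]=4A: 1-byte ASCII. cp=U+004A
Byte[1]=D3: 2-byte lead, need 1 cont bytes. acc=0x13
Byte[2]=B6: continuation. acc=(acc<<6)|0x36=0x4F6
Completed: cp=U+04F6 (starts at byte 1)
Byte[3]=D0: 2-byte lead, need 1 cont bytes. acc=0x10
Byte[4]: stream ended, expected continuation. INVALID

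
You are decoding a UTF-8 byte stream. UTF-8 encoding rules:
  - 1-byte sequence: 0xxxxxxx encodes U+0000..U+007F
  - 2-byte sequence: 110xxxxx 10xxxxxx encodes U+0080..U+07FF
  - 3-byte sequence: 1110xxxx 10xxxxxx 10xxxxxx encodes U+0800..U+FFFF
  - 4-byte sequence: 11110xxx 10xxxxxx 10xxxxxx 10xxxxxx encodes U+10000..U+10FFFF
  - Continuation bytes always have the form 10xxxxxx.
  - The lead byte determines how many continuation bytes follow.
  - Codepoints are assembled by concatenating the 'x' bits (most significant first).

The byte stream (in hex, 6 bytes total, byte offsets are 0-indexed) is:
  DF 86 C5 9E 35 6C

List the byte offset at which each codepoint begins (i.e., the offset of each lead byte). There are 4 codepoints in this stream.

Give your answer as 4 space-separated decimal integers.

Answer: 0 2 4 5

Derivation:
Byte[0]=DF: 2-byte lead, need 1 cont bytes. acc=0x1F
Byte[1]=86: continuation. acc=(acc<<6)|0x06=0x7C6
Completed: cp=U+07C6 (starts at byte 0)
Byte[2]=C5: 2-byte lead, need 1 cont bytes. acc=0x5
Byte[3]=9E: continuation. acc=(acc<<6)|0x1E=0x15E
Completed: cp=U+015E (starts at byte 2)
Byte[4]=35: 1-byte ASCII. cp=U+0035
Byte[5]=6C: 1-byte ASCII. cp=U+006C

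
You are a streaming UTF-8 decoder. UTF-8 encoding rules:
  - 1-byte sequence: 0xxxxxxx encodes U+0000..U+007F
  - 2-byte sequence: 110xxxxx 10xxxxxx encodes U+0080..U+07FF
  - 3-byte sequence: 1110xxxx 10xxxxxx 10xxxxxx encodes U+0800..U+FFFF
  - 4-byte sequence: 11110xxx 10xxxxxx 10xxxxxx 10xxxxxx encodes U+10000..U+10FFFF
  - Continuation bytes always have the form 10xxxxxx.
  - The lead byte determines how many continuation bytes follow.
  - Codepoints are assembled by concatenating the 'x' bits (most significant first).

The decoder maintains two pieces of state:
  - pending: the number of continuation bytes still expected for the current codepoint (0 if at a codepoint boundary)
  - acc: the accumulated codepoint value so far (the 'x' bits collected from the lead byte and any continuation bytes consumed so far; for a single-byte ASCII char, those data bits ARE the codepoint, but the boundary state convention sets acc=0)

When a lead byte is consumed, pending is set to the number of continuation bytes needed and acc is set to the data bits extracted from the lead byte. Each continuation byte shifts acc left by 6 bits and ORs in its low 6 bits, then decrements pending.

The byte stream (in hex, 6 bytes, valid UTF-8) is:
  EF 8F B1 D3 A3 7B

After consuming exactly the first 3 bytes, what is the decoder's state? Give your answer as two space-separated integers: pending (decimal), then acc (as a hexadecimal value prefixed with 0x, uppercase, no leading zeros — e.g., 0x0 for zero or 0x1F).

Answer: 0 0xF3F1

Derivation:
Byte[0]=EF: 3-byte lead. pending=2, acc=0xF
Byte[1]=8F: continuation. acc=(acc<<6)|0x0F=0x3CF, pending=1
Byte[2]=B1: continuation. acc=(acc<<6)|0x31=0xF3F1, pending=0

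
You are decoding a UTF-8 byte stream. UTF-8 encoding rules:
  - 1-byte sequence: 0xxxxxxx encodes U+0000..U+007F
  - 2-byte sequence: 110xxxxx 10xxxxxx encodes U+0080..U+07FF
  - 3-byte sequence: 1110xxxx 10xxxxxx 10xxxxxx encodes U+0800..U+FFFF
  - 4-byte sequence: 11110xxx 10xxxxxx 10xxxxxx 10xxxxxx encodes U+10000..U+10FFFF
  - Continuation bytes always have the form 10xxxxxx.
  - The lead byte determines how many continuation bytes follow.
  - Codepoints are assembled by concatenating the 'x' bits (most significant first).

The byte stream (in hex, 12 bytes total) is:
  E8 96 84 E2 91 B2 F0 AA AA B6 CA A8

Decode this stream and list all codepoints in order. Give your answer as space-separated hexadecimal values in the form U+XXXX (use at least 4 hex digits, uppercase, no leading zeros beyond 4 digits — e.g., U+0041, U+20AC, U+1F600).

Byte[0]=E8: 3-byte lead, need 2 cont bytes. acc=0x8
Byte[1]=96: continuation. acc=(acc<<6)|0x16=0x216
Byte[2]=84: continuation. acc=(acc<<6)|0x04=0x8584
Completed: cp=U+8584 (starts at byte 0)
Byte[3]=E2: 3-byte lead, need 2 cont bytes. acc=0x2
Byte[4]=91: continuation. acc=(acc<<6)|0x11=0x91
Byte[5]=B2: continuation. acc=(acc<<6)|0x32=0x2472
Completed: cp=U+2472 (starts at byte 3)
Byte[6]=F0: 4-byte lead, need 3 cont bytes. acc=0x0
Byte[7]=AA: continuation. acc=(acc<<6)|0x2A=0x2A
Byte[8]=AA: continuation. acc=(acc<<6)|0x2A=0xAAA
Byte[9]=B6: continuation. acc=(acc<<6)|0x36=0x2AAB6
Completed: cp=U+2AAB6 (starts at byte 6)
Byte[10]=CA: 2-byte lead, need 1 cont bytes. acc=0xA
Byte[11]=A8: continuation. acc=(acc<<6)|0x28=0x2A8
Completed: cp=U+02A8 (starts at byte 10)

Answer: U+8584 U+2472 U+2AAB6 U+02A8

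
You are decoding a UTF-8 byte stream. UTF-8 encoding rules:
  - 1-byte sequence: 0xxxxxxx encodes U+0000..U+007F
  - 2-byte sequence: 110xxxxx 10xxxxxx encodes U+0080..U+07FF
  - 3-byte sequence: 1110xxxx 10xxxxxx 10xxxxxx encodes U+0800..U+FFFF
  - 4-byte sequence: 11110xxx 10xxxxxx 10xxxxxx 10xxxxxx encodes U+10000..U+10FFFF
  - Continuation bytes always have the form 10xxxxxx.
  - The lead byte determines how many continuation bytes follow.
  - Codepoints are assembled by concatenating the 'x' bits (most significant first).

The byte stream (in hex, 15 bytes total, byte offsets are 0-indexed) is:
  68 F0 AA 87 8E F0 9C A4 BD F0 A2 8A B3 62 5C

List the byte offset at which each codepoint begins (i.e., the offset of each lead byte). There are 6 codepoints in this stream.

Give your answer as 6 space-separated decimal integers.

Byte[0]=68: 1-byte ASCII. cp=U+0068
Byte[1]=F0: 4-byte lead, need 3 cont bytes. acc=0x0
Byte[2]=AA: continuation. acc=(acc<<6)|0x2A=0x2A
Byte[3]=87: continuation. acc=(acc<<6)|0x07=0xA87
Byte[4]=8E: continuation. acc=(acc<<6)|0x0E=0x2A1CE
Completed: cp=U+2A1CE (starts at byte 1)
Byte[5]=F0: 4-byte lead, need 3 cont bytes. acc=0x0
Byte[6]=9C: continuation. acc=(acc<<6)|0x1C=0x1C
Byte[7]=A4: continuation. acc=(acc<<6)|0x24=0x724
Byte[8]=BD: continuation. acc=(acc<<6)|0x3D=0x1C93D
Completed: cp=U+1C93D (starts at byte 5)
Byte[9]=F0: 4-byte lead, need 3 cont bytes. acc=0x0
Byte[10]=A2: continuation. acc=(acc<<6)|0x22=0x22
Byte[11]=8A: continuation. acc=(acc<<6)|0x0A=0x88A
Byte[12]=B3: continuation. acc=(acc<<6)|0x33=0x222B3
Completed: cp=U+222B3 (starts at byte 9)
Byte[13]=62: 1-byte ASCII. cp=U+0062
Byte[14]=5C: 1-byte ASCII. cp=U+005C

Answer: 0 1 5 9 13 14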